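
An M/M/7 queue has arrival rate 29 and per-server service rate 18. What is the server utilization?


rho = lambda/(c*mu) = 29/(7*18) = 0.2302

0.2302


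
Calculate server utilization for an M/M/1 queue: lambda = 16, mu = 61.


rho = lambda/mu = 16/61 = 0.2623

0.2623


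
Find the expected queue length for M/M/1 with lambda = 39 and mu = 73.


rho = 39/73; Lq = rho^2/(1-rho) = 0.61

0.61


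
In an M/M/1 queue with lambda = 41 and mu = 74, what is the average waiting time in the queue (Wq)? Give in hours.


rho = 41/74; Wq = rho/(mu - lambda) = 0.0168 hours

0.0168 hours


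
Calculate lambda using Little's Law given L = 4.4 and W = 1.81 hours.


lambda = L / W = 4.4 / 1.81 = 2.43 per hour

2.43 per hour


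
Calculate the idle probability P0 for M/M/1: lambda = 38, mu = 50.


P0 = 1 - rho = 1 - 38/50 = 0.24

0.24


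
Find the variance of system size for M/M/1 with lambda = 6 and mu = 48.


rho = 6/48; Var(N) = rho/(1-rho)^2 = 0.16

0.16


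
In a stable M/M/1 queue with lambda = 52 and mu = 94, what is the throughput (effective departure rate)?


For a stable queue (lambda < mu), throughput = lambda = 52 per hour

52 per hour


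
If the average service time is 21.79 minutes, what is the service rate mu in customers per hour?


mu = 60 / avg_service_time = 60 / 21.79 = 2.75 per hour

2.75 per hour


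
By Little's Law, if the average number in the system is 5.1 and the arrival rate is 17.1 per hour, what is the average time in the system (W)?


W = L / lambda = 5.1 / 17.1 = 0.2982 hours

0.2982 hours


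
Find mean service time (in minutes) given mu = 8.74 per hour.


Mean service time = 60/mu = 60/8.74 = 6.86 minutes

6.86 minutes


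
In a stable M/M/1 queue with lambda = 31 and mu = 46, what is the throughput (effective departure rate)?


For a stable queue (lambda < mu), throughput = lambda = 31 per hour

31 per hour


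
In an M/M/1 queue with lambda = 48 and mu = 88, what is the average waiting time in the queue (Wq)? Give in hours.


rho = 48/88; Wq = rho/(mu - lambda) = 0.0136 hours

0.0136 hours


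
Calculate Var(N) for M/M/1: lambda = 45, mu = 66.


rho = 45/66; Var(N) = rho/(1-rho)^2 = 6.73

6.73


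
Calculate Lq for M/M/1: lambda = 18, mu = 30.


rho = 18/30; Lq = rho^2/(1-rho) = 0.9

0.9


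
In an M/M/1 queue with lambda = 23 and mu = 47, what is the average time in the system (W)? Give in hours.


W = 1/(mu - lambda) = 1/(47 - 23) = 0.0417 hours

0.0417 hours


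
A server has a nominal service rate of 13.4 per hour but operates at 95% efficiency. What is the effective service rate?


Effective rate = mu * efficiency = 13.4 * 0.95 = 12.73 per hour

12.73 per hour


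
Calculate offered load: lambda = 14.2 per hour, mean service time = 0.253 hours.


Offered load a = lambda * E[S] = 14.2 * 0.253 = 3.59 Erlangs

3.59 Erlangs


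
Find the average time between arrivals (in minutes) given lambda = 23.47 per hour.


Mean interarrival time = 60/lambda = 60/23.47 = 2.56 minutes

2.56 minutes


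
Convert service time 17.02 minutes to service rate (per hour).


mu = 60 / avg_service_time = 60 / 17.02 = 3.53 per hour

3.53 per hour


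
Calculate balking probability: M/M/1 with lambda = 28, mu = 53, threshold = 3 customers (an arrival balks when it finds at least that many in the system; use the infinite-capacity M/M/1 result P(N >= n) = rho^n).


P(N >= 3) = rho^3 = (28/53)^3 = 0.1475

0.1475


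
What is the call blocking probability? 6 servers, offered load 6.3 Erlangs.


B(N,A) = (A^N/N!) / sum(A^k/k!, k=0..N) with N=6, A=6.3 = 0.2857

0.2857


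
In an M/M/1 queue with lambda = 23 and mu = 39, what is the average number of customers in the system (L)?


rho = 23/39; L = rho/(1-rho) = 1.44

1.44


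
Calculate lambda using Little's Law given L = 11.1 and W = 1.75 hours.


lambda = L / W = 11.1 / 1.75 = 6.34 per hour

6.34 per hour


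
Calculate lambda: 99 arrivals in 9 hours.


lambda = total arrivals / time = 99 / 9 = 11.0 per hour

11.0 per hour


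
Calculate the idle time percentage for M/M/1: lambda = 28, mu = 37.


Idle fraction = (1 - rho) * 100 = (1 - 28/37) * 100 = 24.3%

24.3%


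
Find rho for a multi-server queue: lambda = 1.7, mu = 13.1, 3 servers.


rho = lambda / (c * mu) = 1.7 / (3 * 13.1) = 0.0433

0.0433


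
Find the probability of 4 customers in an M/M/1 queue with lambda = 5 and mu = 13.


rho = 5/13; P(n) = (1-rho)*rho^n = (1-5/13)*(5/13)^4 = 0.0135

0.0135


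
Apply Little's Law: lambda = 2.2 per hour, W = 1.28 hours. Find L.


L = lambda * W = 2.2 * 1.28 = 2.82

2.82


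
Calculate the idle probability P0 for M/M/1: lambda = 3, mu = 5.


P0 = 1 - rho = 1 - 3/5 = 0.4

0.4


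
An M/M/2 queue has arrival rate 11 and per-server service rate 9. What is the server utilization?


rho = lambda/(c*mu) = 11/(2*9) = 0.6111

0.6111


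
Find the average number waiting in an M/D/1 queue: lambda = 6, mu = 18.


M/D/1: Lq = rho^2 / (2*(1-rho)) where rho = 6/18; Lq = 0.08

0.08


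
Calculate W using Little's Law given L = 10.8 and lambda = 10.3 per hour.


W = L / lambda = 10.8 / 10.3 = 1.0485 hours

1.0485 hours


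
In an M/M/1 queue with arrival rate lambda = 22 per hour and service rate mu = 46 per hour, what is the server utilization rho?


rho = lambda/mu = 22/46 = 0.4783

0.4783


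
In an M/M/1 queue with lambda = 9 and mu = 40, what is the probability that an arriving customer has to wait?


P(wait) = rho = lambda/mu = 9/40 = 0.225

0.225


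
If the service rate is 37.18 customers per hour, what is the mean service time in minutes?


Mean service time = 60/mu = 60/37.18 = 1.61 minutes

1.61 minutes


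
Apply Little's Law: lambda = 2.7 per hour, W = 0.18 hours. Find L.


L = lambda * W = 2.7 * 0.18 = 0.49

0.49


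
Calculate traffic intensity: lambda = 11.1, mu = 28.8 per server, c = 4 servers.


rho = lambda / (c * mu) = 11.1 / (4 * 28.8) = 0.0964

0.0964


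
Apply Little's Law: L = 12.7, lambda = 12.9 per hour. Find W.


W = L / lambda = 12.7 / 12.9 = 0.9845 hours

0.9845 hours


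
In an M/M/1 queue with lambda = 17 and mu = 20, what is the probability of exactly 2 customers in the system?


rho = 17/20; P(n) = (1-rho)*rho^n = (1-17/20)*(17/20)^2 = 0.1084

0.1084


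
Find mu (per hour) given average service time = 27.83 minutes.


mu = 60 / avg_service_time = 60 / 27.83 = 2.16 per hour

2.16 per hour


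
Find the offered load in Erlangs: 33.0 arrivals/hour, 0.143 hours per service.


Offered load a = lambda * E[S] = 33.0 * 0.143 = 4.72 Erlangs

4.72 Erlangs


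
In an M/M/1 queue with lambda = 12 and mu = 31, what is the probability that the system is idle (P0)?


P0 = 1 - rho = 1 - 12/31 = 0.6129

0.6129


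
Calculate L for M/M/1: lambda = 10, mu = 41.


rho = 10/41; L = rho/(1-rho) = 0.32

0.32


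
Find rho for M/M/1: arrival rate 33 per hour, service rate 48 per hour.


rho = lambda/mu = 33/48 = 0.6875

0.6875


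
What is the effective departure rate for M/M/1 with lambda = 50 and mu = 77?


For a stable queue (lambda < mu), throughput = lambda = 50 per hour

50 per hour


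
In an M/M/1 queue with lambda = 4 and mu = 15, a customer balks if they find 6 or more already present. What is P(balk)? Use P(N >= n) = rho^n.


P(N >= 6) = rho^6 = (4/15)^6 = 0.0004

0.0004


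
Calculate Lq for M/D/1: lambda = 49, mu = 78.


M/D/1: Lq = rho^2 / (2*(1-rho)) where rho = 49/78; Lq = 0.53

0.53


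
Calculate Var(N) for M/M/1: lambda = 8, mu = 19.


rho = 8/19; Var(N) = rho/(1-rho)^2 = 1.26

1.26


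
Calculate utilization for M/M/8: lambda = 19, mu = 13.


rho = lambda/(c*mu) = 19/(8*13) = 0.1827

0.1827


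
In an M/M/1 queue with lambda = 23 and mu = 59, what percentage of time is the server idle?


Idle fraction = (1 - rho) * 100 = (1 - 23/59) * 100 = 61.0%

61.0%


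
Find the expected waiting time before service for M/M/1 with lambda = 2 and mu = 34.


rho = 2/34; Wq = rho/(mu - lambda) = 0.0018 hours

0.0018 hours


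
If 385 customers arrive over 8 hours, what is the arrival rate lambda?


lambda = total arrivals / time = 385 / 8 = 48.13 per hour

48.13 per hour


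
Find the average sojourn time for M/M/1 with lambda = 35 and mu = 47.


W = 1/(mu - lambda) = 1/(47 - 35) = 0.0833 hours

0.0833 hours


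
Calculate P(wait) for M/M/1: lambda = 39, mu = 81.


P(wait) = rho = lambda/mu = 39/81 = 0.4815

0.4815


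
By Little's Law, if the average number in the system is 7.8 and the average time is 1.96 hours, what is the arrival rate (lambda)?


lambda = L / W = 7.8 / 1.96 = 3.98 per hour

3.98 per hour


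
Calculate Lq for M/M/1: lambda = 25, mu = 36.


rho = 25/36; Lq = rho^2/(1-rho) = 1.58

1.58


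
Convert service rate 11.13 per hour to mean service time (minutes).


Mean service time = 60/mu = 60/11.13 = 5.39 minutes

5.39 minutes


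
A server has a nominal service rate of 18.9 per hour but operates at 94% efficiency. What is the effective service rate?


Effective rate = mu * efficiency = 18.9 * 0.94 = 17.77 per hour

17.77 per hour


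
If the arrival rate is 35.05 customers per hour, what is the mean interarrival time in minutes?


Mean interarrival time = 60/lambda = 60/35.05 = 1.71 minutes

1.71 minutes


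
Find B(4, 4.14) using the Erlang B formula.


B(N,A) = (A^N/N!) / sum(A^k/k!, k=0..N) with N=4, A=4.14 = 0.324

0.324


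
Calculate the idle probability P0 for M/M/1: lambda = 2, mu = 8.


P0 = 1 - rho = 1 - 2/8 = 0.75

0.75


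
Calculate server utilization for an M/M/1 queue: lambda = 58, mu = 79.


rho = lambda/mu = 58/79 = 0.7342

0.7342


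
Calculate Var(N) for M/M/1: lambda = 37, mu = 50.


rho = 37/50; Var(N) = rho/(1-rho)^2 = 10.95

10.95


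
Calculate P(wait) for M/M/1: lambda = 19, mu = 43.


P(wait) = rho = lambda/mu = 19/43 = 0.4419

0.4419


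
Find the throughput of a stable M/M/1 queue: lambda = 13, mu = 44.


For a stable queue (lambda < mu), throughput = lambda = 13 per hour

13 per hour


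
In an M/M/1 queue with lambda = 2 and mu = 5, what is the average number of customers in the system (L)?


rho = 2/5; L = rho/(1-rho) = 0.67

0.67


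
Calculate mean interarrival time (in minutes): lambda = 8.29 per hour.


Mean interarrival time = 60/lambda = 60/8.29 = 7.24 minutes

7.24 minutes


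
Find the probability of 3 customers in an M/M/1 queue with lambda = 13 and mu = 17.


rho = 13/17; P(n) = (1-rho)*rho^n = (1-13/17)*(13/17)^3 = 0.1052

0.1052


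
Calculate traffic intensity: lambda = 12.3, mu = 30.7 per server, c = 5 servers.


rho = lambda / (c * mu) = 12.3 / (5 * 30.7) = 0.0801

0.0801


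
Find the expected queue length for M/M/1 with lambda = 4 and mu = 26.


rho = 4/26; Lq = rho^2/(1-rho) = 0.03

0.03


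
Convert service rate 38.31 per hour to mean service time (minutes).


Mean service time = 60/mu = 60/38.31 = 1.57 minutes

1.57 minutes


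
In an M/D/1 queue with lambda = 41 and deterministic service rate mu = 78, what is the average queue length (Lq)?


M/D/1: Lq = rho^2 / (2*(1-rho)) where rho = 41/78; Lq = 0.29

0.29


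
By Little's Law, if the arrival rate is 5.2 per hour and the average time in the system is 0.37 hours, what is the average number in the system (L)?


L = lambda * W = 5.2 * 0.37 = 1.92

1.92


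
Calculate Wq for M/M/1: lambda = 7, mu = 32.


rho = 7/32; Wq = rho/(mu - lambda) = 0.0088 hours

0.0088 hours


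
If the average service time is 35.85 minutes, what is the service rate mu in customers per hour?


mu = 60 / avg_service_time = 60 / 35.85 = 1.67 per hour

1.67 per hour


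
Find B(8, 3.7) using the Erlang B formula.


B(N,A) = (A^N/N!) / sum(A^k/k!, k=0..N) with N=8, A=3.7 = 0.0218

0.0218


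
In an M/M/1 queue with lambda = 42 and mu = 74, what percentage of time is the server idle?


Idle fraction = (1 - rho) * 100 = (1 - 42/74) * 100 = 43.2%

43.2%


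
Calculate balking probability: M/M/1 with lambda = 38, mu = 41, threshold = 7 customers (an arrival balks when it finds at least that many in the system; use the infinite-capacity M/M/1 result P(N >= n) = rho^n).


P(N >= 7) = rho^7 = (38/41)^7 = 0.5875

0.5875


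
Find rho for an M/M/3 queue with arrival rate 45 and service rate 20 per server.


rho = lambda/(c*mu) = 45/(3*20) = 0.75

0.75


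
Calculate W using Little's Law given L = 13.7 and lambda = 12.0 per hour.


W = L / lambda = 13.7 / 12.0 = 1.1417 hours

1.1417 hours


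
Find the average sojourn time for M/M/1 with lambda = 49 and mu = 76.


W = 1/(mu - lambda) = 1/(76 - 49) = 0.037 hours

0.037 hours


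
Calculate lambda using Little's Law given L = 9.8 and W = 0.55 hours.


lambda = L / W = 9.8 / 0.55 = 17.82 per hour

17.82 per hour


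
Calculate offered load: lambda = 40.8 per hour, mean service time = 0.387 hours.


Offered load a = lambda * E[S] = 40.8 * 0.387 = 15.79 Erlangs

15.79 Erlangs


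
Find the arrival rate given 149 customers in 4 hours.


lambda = total arrivals / time = 149 / 4 = 37.25 per hour

37.25 per hour


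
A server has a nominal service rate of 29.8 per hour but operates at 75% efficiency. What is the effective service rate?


Effective rate = mu * efficiency = 29.8 * 0.75 = 22.35 per hour

22.35 per hour


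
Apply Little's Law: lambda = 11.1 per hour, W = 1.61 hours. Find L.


L = lambda * W = 11.1 * 1.61 = 17.87

17.87


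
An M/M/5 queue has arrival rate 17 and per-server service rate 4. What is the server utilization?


rho = lambda/(c*mu) = 17/(5*4) = 0.85

0.85


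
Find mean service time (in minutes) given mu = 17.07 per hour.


Mean service time = 60/mu = 60/17.07 = 3.51 minutes

3.51 minutes


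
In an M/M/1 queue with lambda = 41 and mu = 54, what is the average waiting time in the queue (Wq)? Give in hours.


rho = 41/54; Wq = rho/(mu - lambda) = 0.0584 hours

0.0584 hours


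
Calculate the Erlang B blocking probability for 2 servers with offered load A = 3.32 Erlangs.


B(N,A) = (A^N/N!) / sum(A^k/k!, k=0..N) with N=2, A=3.32 = 0.5606

0.5606


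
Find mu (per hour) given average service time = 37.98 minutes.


mu = 60 / avg_service_time = 60 / 37.98 = 1.58 per hour

1.58 per hour


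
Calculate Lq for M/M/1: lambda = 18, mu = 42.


rho = 18/42; Lq = rho^2/(1-rho) = 0.32

0.32


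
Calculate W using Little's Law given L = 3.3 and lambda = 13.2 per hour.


W = L / lambda = 3.3 / 13.2 = 0.25 hours

0.25 hours


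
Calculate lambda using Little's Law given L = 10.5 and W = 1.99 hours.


lambda = L / W = 10.5 / 1.99 = 5.28 per hour

5.28 per hour


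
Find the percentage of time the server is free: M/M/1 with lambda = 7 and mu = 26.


Idle fraction = (1 - rho) * 100 = (1 - 7/26) * 100 = 73.1%

73.1%


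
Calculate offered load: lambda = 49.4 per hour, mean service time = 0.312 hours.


Offered load a = lambda * E[S] = 49.4 * 0.312 = 15.41 Erlangs

15.41 Erlangs


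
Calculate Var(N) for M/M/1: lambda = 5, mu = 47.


rho = 5/47; Var(N) = rho/(1-rho)^2 = 0.13

0.13


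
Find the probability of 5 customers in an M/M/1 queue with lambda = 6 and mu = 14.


rho = 6/14; P(n) = (1-rho)*rho^n = (1-6/14)*(6/14)^5 = 0.0083

0.0083


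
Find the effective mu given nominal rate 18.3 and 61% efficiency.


Effective rate = mu * efficiency = 18.3 * 0.61 = 11.16 per hour

11.16 per hour


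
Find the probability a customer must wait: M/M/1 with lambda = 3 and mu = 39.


P(wait) = rho = lambda/mu = 3/39 = 0.0769

0.0769


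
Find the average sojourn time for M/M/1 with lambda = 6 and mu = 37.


W = 1/(mu - lambda) = 1/(37 - 6) = 0.0323 hours

0.0323 hours


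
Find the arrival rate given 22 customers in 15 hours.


lambda = total arrivals / time = 22 / 15 = 1.47 per hour

1.47 per hour


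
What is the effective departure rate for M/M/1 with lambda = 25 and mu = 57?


For a stable queue (lambda < mu), throughput = lambda = 25 per hour

25 per hour


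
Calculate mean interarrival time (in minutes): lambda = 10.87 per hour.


Mean interarrival time = 60/lambda = 60/10.87 = 5.52 minutes

5.52 minutes


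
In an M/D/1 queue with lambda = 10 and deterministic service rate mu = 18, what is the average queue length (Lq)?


M/D/1: Lq = rho^2 / (2*(1-rho)) where rho = 10/18; Lq = 0.35

0.35


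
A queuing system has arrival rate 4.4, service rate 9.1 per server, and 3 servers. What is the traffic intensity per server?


rho = lambda / (c * mu) = 4.4 / (3 * 9.1) = 0.1612

0.1612


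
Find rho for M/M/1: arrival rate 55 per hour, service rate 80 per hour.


rho = lambda/mu = 55/80 = 0.6875

0.6875


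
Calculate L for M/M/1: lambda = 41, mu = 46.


rho = 41/46; L = rho/(1-rho) = 8.2

8.2


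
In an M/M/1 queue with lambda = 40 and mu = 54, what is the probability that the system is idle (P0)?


P0 = 1 - rho = 1 - 40/54 = 0.2593

0.2593


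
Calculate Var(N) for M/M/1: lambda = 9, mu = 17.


rho = 9/17; Var(N) = rho/(1-rho)^2 = 2.39

2.39


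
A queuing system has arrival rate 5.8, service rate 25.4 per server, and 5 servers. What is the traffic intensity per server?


rho = lambda / (c * mu) = 5.8 / (5 * 25.4) = 0.0457

0.0457


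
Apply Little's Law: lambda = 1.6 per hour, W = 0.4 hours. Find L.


L = lambda * W = 1.6 * 0.4 = 0.64

0.64


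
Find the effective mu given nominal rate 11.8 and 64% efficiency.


Effective rate = mu * efficiency = 11.8 * 0.64 = 7.55 per hour

7.55 per hour


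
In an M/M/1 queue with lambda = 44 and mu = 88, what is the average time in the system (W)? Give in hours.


W = 1/(mu - lambda) = 1/(88 - 44) = 0.0227 hours

0.0227 hours


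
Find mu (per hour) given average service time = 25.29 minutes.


mu = 60 / avg_service_time = 60 / 25.29 = 2.37 per hour

2.37 per hour


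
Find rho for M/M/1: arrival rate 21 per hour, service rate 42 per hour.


rho = lambda/mu = 21/42 = 0.5

0.5


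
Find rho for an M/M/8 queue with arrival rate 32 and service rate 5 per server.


rho = lambda/(c*mu) = 32/(8*5) = 0.8

0.8


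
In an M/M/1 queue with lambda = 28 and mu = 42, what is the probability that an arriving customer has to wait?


P(wait) = rho = lambda/mu = 28/42 = 0.6667

0.6667


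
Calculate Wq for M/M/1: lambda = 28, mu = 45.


rho = 28/45; Wq = rho/(mu - lambda) = 0.0366 hours

0.0366 hours


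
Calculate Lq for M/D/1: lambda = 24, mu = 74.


M/D/1: Lq = rho^2 / (2*(1-rho)) where rho = 24/74; Lq = 0.08

0.08


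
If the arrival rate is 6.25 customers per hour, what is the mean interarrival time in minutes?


Mean interarrival time = 60/lambda = 60/6.25 = 9.6 minutes

9.6 minutes


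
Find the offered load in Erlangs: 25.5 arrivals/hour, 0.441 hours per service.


Offered load a = lambda * E[S] = 25.5 * 0.441 = 11.25 Erlangs

11.25 Erlangs


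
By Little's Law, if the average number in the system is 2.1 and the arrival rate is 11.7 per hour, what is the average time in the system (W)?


W = L / lambda = 2.1 / 11.7 = 0.1795 hours

0.1795 hours


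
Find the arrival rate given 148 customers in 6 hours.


lambda = total arrivals / time = 148 / 6 = 24.67 per hour

24.67 per hour


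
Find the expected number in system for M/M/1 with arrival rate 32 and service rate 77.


rho = 32/77; L = rho/(1-rho) = 0.71

0.71


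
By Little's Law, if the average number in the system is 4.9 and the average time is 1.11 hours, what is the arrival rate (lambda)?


lambda = L / W = 4.9 / 1.11 = 4.41 per hour

4.41 per hour


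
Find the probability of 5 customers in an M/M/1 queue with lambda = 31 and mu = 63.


rho = 31/63; P(n) = (1-rho)*rho^n = (1-31/63)*(31/63)^5 = 0.0147

0.0147


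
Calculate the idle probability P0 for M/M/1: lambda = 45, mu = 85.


P0 = 1 - rho = 1 - 45/85 = 0.4706

0.4706


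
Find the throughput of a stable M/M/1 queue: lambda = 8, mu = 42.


For a stable queue (lambda < mu), throughput = lambda = 8 per hour

8 per hour


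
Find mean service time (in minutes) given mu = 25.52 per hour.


Mean service time = 60/mu = 60/25.52 = 2.35 minutes

2.35 minutes


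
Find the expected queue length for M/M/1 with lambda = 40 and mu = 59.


rho = 40/59; Lq = rho^2/(1-rho) = 1.43

1.43


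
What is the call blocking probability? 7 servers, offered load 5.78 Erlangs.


B(N,A) = (A^N/N!) / sum(A^k/k!, k=0..N) with N=7, A=5.78 = 0.1707

0.1707


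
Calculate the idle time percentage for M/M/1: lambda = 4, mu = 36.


Idle fraction = (1 - rho) * 100 = (1 - 4/36) * 100 = 88.9%

88.9%


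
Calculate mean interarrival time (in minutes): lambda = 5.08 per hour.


Mean interarrival time = 60/lambda = 60/5.08 = 11.81 minutes

11.81 minutes


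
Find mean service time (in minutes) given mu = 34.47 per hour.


Mean service time = 60/mu = 60/34.47 = 1.74 minutes

1.74 minutes


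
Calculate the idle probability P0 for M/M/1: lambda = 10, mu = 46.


P0 = 1 - rho = 1 - 10/46 = 0.7826

0.7826


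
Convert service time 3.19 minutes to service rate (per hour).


mu = 60 / avg_service_time = 60 / 3.19 = 18.81 per hour

18.81 per hour


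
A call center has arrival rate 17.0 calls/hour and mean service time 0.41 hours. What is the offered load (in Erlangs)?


Offered load a = lambda * E[S] = 17.0 * 0.41 = 6.97 Erlangs

6.97 Erlangs


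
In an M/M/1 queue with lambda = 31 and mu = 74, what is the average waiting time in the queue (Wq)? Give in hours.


rho = 31/74; Wq = rho/(mu - lambda) = 0.0097 hours

0.0097 hours


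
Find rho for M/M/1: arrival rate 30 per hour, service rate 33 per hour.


rho = lambda/mu = 30/33 = 0.9091

0.9091


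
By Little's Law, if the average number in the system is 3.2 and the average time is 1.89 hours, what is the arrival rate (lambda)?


lambda = L / W = 3.2 / 1.89 = 1.69 per hour

1.69 per hour


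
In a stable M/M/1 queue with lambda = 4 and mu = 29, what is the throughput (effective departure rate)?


For a stable queue (lambda < mu), throughput = lambda = 4 per hour

4 per hour


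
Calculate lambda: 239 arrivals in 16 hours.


lambda = total arrivals / time = 239 / 16 = 14.94 per hour

14.94 per hour


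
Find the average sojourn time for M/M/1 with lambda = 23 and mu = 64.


W = 1/(mu - lambda) = 1/(64 - 23) = 0.0244 hours

0.0244 hours


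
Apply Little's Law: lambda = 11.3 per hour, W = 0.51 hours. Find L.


L = lambda * W = 11.3 * 0.51 = 5.76

5.76


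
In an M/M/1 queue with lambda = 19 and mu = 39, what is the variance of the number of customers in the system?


rho = 19/39; Var(N) = rho/(1-rho)^2 = 1.85

1.85


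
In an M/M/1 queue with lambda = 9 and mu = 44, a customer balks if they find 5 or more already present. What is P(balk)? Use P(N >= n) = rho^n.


P(N >= 5) = rho^5 = (9/44)^5 = 0.0004

0.0004


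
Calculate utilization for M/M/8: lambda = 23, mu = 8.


rho = lambda/(c*mu) = 23/(8*8) = 0.3594

0.3594


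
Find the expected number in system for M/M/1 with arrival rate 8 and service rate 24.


rho = 8/24; L = rho/(1-rho) = 0.5

0.5


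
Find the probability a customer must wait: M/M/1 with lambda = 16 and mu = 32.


P(wait) = rho = lambda/mu = 16/32 = 0.5

0.5


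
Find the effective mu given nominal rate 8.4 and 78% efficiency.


Effective rate = mu * efficiency = 8.4 * 0.78 = 6.55 per hour

6.55 per hour


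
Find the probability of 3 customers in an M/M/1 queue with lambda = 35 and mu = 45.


rho = 35/45; P(n) = (1-rho)*rho^n = (1-35/45)*(35/45)^3 = 0.1046

0.1046


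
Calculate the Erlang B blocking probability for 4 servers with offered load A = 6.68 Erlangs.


B(N,A) = (A^N/N!) / sum(A^k/k!, k=0..N) with N=4, A=6.68 = 0.5101

0.5101


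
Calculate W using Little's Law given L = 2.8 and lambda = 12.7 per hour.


W = L / lambda = 2.8 / 12.7 = 0.2205 hours

0.2205 hours


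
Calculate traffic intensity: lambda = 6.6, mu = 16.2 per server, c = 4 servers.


rho = lambda / (c * mu) = 6.6 / (4 * 16.2) = 0.1019

0.1019


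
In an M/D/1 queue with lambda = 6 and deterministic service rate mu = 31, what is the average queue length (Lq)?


M/D/1: Lq = rho^2 / (2*(1-rho)) where rho = 6/31; Lq = 0.02

0.02


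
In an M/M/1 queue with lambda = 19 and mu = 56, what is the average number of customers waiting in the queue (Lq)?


rho = 19/56; Lq = rho^2/(1-rho) = 0.17

0.17


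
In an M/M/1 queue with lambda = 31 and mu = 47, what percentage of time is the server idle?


Idle fraction = (1 - rho) * 100 = (1 - 31/47) * 100 = 34.0%

34.0%


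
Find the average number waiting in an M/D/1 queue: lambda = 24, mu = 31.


M/D/1: Lq = rho^2 / (2*(1-rho)) where rho = 24/31; Lq = 1.33

1.33


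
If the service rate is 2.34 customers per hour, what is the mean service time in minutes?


Mean service time = 60/mu = 60/2.34 = 25.64 minutes

25.64 minutes


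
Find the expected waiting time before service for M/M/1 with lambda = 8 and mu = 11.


rho = 8/11; Wq = rho/(mu - lambda) = 0.2424 hours

0.2424 hours


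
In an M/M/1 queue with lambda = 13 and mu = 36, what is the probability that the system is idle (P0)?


P0 = 1 - rho = 1 - 13/36 = 0.6389

0.6389


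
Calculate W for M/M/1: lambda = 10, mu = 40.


W = 1/(mu - lambda) = 1/(40 - 10) = 0.0333 hours

0.0333 hours


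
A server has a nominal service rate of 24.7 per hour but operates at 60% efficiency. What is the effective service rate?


Effective rate = mu * efficiency = 24.7 * 0.6 = 14.82 per hour

14.82 per hour


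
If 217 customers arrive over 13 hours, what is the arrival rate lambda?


lambda = total arrivals / time = 217 / 13 = 16.69 per hour

16.69 per hour


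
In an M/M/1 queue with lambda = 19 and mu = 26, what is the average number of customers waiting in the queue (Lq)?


rho = 19/26; Lq = rho^2/(1-rho) = 1.98

1.98


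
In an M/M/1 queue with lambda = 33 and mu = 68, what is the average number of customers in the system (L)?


rho = 33/68; L = rho/(1-rho) = 0.94

0.94


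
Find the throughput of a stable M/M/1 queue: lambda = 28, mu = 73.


For a stable queue (lambda < mu), throughput = lambda = 28 per hour

28 per hour


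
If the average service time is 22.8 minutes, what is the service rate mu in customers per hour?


mu = 60 / avg_service_time = 60 / 22.8 = 2.63 per hour

2.63 per hour


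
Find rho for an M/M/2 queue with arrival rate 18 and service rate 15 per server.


rho = lambda/(c*mu) = 18/(2*15) = 0.6

0.6


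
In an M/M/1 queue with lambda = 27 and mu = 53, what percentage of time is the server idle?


Idle fraction = (1 - rho) * 100 = (1 - 27/53) * 100 = 49.1%

49.1%


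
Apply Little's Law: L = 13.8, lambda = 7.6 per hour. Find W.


W = L / lambda = 13.8 / 7.6 = 1.8158 hours

1.8158 hours


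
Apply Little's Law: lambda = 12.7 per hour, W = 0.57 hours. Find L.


L = lambda * W = 12.7 * 0.57 = 7.24

7.24


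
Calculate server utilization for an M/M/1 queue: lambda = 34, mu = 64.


rho = lambda/mu = 34/64 = 0.5313

0.5313


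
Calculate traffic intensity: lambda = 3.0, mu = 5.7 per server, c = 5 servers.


rho = lambda / (c * mu) = 3.0 / (5 * 5.7) = 0.1053

0.1053


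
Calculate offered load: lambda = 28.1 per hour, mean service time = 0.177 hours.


Offered load a = lambda * E[S] = 28.1 * 0.177 = 4.97 Erlangs

4.97 Erlangs


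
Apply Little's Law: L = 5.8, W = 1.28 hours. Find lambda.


lambda = L / W = 5.8 / 1.28 = 4.53 per hour

4.53 per hour


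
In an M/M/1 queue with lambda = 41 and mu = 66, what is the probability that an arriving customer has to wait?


P(wait) = rho = lambda/mu = 41/66 = 0.6212

0.6212


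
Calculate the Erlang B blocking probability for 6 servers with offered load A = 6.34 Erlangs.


B(N,A) = (A^N/N!) / sum(A^k/k!, k=0..N) with N=6, A=6.34 = 0.2884

0.2884


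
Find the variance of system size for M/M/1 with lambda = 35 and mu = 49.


rho = 35/49; Var(N) = rho/(1-rho)^2 = 8.75

8.75


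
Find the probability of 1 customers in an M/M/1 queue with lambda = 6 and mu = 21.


rho = 6/21; P(n) = (1-rho)*rho^n = (1-6/21)*(6/21)^1 = 0.2041

0.2041


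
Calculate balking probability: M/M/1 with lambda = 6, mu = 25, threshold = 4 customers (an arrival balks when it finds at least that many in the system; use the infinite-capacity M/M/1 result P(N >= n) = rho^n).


P(N >= 4) = rho^4 = (6/25)^4 = 0.0033

0.0033


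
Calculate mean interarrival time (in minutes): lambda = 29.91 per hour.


Mean interarrival time = 60/lambda = 60/29.91 = 2.01 minutes

2.01 minutes


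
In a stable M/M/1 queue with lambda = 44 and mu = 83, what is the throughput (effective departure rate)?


For a stable queue (lambda < mu), throughput = lambda = 44 per hour

44 per hour


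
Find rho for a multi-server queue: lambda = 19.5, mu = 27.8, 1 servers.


rho = lambda / (c * mu) = 19.5 / (1 * 27.8) = 0.7014

0.7014


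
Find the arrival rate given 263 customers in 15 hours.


lambda = total arrivals / time = 263 / 15 = 17.53 per hour

17.53 per hour


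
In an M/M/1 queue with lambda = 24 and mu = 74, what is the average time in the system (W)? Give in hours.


W = 1/(mu - lambda) = 1/(74 - 24) = 0.02 hours

0.02 hours


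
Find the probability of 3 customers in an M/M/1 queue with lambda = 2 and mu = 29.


rho = 2/29; P(n) = (1-rho)*rho^n = (1-2/29)*(2/29)^3 = 0.0003

0.0003


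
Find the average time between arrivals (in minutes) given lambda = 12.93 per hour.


Mean interarrival time = 60/lambda = 60/12.93 = 4.64 minutes

4.64 minutes


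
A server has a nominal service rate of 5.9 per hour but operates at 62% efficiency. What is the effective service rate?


Effective rate = mu * efficiency = 5.9 * 0.62 = 3.66 per hour

3.66 per hour


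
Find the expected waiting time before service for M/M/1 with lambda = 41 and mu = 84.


rho = 41/84; Wq = rho/(mu - lambda) = 0.0114 hours

0.0114 hours


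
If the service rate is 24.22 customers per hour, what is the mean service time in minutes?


Mean service time = 60/mu = 60/24.22 = 2.48 minutes

2.48 minutes


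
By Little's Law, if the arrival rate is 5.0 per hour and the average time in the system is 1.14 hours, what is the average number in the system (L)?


L = lambda * W = 5.0 * 1.14 = 5.7

5.7


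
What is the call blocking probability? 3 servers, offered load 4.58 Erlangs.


B(N,A) = (A^N/N!) / sum(A^k/k!, k=0..N) with N=3, A=4.58 = 0.4991

0.4991


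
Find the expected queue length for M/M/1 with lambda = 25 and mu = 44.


rho = 25/44; Lq = rho^2/(1-rho) = 0.75

0.75


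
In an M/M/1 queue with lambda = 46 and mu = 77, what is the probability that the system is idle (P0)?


P0 = 1 - rho = 1 - 46/77 = 0.4026

0.4026


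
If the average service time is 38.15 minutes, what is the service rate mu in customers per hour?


mu = 60 / avg_service_time = 60 / 38.15 = 1.57 per hour

1.57 per hour


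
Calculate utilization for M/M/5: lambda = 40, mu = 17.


rho = lambda/(c*mu) = 40/(5*17) = 0.4706

0.4706


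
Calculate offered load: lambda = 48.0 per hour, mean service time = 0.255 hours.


Offered load a = lambda * E[S] = 48.0 * 0.255 = 12.24 Erlangs

12.24 Erlangs


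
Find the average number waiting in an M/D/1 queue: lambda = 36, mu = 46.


M/D/1: Lq = rho^2 / (2*(1-rho)) where rho = 36/46; Lq = 1.41

1.41


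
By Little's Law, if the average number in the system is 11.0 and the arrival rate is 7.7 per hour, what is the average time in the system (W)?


W = L / lambda = 11.0 / 7.7 = 1.4286 hours

1.4286 hours


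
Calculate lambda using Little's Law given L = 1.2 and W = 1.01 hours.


lambda = L / W = 1.2 / 1.01 = 1.19 per hour

1.19 per hour


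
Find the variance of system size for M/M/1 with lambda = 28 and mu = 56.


rho = 28/56; Var(N) = rho/(1-rho)^2 = 2.0

2.0


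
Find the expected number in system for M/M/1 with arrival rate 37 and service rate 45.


rho = 37/45; L = rho/(1-rho) = 4.62

4.62


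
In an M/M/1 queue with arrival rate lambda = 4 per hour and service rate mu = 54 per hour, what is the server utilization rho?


rho = lambda/mu = 4/54 = 0.0741

0.0741


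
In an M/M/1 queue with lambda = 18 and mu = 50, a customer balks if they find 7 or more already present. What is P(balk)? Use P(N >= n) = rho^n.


P(N >= 7) = rho^7 = (18/50)^7 = 0.0008

0.0008


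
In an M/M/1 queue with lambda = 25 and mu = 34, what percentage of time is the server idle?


Idle fraction = (1 - rho) * 100 = (1 - 25/34) * 100 = 26.5%

26.5%


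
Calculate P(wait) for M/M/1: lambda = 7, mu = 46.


P(wait) = rho = lambda/mu = 7/46 = 0.1522

0.1522


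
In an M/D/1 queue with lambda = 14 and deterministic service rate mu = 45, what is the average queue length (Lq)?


M/D/1: Lq = rho^2 / (2*(1-rho)) where rho = 14/45; Lq = 0.07

0.07


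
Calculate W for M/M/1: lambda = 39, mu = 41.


W = 1/(mu - lambda) = 1/(41 - 39) = 0.5 hours

0.5 hours


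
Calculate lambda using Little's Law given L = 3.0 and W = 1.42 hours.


lambda = L / W = 3.0 / 1.42 = 2.11 per hour

2.11 per hour


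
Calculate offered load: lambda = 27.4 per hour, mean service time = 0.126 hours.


Offered load a = lambda * E[S] = 27.4 * 0.126 = 3.45 Erlangs

3.45 Erlangs


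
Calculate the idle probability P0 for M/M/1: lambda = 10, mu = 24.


P0 = 1 - rho = 1 - 10/24 = 0.5833

0.5833


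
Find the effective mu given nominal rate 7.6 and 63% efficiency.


Effective rate = mu * efficiency = 7.6 * 0.63 = 4.79 per hour

4.79 per hour


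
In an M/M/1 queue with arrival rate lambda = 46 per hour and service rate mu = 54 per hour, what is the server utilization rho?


rho = lambda/mu = 46/54 = 0.8519

0.8519


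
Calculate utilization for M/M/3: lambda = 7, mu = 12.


rho = lambda/(c*mu) = 7/(3*12) = 0.1944

0.1944


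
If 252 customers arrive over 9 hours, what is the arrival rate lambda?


lambda = total arrivals / time = 252 / 9 = 28.0 per hour

28.0 per hour


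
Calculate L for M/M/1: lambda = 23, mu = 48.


rho = 23/48; L = rho/(1-rho) = 0.92

0.92


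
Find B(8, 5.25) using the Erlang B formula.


B(N,A) = (A^N/N!) / sum(A^k/k!, k=0..N) with N=8, A=5.25 = 0.0821

0.0821


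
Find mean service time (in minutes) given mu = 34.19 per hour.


Mean service time = 60/mu = 60/34.19 = 1.75 minutes

1.75 minutes


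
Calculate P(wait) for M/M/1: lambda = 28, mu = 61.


P(wait) = rho = lambda/mu = 28/61 = 0.459

0.459


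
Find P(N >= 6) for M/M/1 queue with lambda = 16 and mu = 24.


P(N >= 6) = rho^6 = (16/24)^6 = 0.0878

0.0878


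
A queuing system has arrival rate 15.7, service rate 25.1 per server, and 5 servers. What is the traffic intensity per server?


rho = lambda / (c * mu) = 15.7 / (5 * 25.1) = 0.1251

0.1251


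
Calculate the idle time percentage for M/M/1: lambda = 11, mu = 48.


Idle fraction = (1 - rho) * 100 = (1 - 11/48) * 100 = 77.1%

77.1%


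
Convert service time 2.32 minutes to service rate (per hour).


mu = 60 / avg_service_time = 60 / 2.32 = 25.86 per hour

25.86 per hour


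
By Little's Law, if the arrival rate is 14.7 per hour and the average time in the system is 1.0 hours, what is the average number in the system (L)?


L = lambda * W = 14.7 * 1.0 = 14.7

14.7


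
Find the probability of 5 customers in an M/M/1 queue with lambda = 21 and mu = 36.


rho = 21/36; P(n) = (1-rho)*rho^n = (1-21/36)*(21/36)^5 = 0.0281

0.0281


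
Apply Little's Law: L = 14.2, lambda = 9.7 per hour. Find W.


W = L / lambda = 14.2 / 9.7 = 1.4639 hours

1.4639 hours


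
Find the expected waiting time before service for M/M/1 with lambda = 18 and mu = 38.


rho = 18/38; Wq = rho/(mu - lambda) = 0.0237 hours

0.0237 hours


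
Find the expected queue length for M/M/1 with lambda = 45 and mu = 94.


rho = 45/94; Lq = rho^2/(1-rho) = 0.44

0.44


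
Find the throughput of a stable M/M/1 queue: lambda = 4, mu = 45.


For a stable queue (lambda < mu), throughput = lambda = 4 per hour

4 per hour


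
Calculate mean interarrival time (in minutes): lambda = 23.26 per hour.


Mean interarrival time = 60/lambda = 60/23.26 = 2.58 minutes

2.58 minutes


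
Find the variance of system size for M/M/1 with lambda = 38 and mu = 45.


rho = 38/45; Var(N) = rho/(1-rho)^2 = 34.9

34.9


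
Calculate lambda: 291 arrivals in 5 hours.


lambda = total arrivals / time = 291 / 5 = 58.2 per hour

58.2 per hour


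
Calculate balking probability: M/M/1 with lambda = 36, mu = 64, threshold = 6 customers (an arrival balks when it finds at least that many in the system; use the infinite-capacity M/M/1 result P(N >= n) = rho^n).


P(N >= 6) = rho^6 = (36/64)^6 = 0.0317

0.0317


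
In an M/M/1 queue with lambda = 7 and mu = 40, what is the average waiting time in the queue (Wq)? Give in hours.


rho = 7/40; Wq = rho/(mu - lambda) = 0.0053 hours

0.0053 hours


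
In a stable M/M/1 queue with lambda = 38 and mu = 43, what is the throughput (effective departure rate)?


For a stable queue (lambda < mu), throughput = lambda = 38 per hour

38 per hour


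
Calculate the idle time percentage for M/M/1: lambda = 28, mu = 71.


Idle fraction = (1 - rho) * 100 = (1 - 28/71) * 100 = 60.6%

60.6%


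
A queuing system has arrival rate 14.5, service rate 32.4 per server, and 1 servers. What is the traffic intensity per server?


rho = lambda / (c * mu) = 14.5 / (1 * 32.4) = 0.4475

0.4475


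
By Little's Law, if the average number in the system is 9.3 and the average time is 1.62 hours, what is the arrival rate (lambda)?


lambda = L / W = 9.3 / 1.62 = 5.74 per hour

5.74 per hour


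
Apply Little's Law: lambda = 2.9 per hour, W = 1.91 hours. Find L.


L = lambda * W = 2.9 * 1.91 = 5.54

5.54


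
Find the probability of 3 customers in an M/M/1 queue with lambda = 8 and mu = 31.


rho = 8/31; P(n) = (1-rho)*rho^n = (1-8/31)*(8/31)^3 = 0.0128

0.0128


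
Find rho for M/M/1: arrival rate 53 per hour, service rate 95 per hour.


rho = lambda/mu = 53/95 = 0.5579

0.5579


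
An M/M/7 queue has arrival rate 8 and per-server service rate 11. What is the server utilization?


rho = lambda/(c*mu) = 8/(7*11) = 0.1039

0.1039


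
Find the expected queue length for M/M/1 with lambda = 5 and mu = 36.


rho = 5/36; Lq = rho^2/(1-rho) = 0.02

0.02


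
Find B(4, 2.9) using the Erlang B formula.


B(N,A) = (A^N/N!) / sum(A^k/k!, k=0..N) with N=4, A=2.9 = 0.1949

0.1949


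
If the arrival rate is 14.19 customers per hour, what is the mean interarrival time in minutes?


Mean interarrival time = 60/lambda = 60/14.19 = 4.23 minutes

4.23 minutes


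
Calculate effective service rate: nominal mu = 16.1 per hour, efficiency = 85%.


Effective rate = mu * efficiency = 16.1 * 0.85 = 13.69 per hour

13.69 per hour


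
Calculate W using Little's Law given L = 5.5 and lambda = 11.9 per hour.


W = L / lambda = 5.5 / 11.9 = 0.4622 hours

0.4622 hours
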